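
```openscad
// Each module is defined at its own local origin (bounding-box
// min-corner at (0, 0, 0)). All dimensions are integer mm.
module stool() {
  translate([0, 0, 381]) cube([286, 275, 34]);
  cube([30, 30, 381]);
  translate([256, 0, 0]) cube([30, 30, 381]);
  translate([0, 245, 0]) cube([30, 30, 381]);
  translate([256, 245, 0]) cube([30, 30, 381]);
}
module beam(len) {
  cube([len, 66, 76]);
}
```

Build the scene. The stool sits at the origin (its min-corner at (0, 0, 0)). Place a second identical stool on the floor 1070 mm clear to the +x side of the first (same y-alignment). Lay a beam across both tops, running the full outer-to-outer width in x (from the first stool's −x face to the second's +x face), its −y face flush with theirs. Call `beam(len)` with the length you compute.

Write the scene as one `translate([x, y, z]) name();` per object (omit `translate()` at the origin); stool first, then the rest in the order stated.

stool();
translate([1356, 0, 0]) stool();
translate([0, 0, 415]) beam(1642);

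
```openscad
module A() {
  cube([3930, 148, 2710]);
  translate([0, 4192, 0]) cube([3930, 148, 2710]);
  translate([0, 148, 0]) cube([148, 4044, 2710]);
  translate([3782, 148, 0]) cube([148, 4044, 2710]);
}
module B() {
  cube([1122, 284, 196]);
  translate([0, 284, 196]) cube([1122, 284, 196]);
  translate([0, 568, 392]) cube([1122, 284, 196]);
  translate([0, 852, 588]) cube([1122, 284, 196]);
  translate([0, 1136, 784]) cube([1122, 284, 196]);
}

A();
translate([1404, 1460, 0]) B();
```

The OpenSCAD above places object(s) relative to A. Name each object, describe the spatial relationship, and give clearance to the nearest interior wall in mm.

Clearances: x = 1256, y = 1312; minimum 1256 mm.

A is a house frame. B is a staircase. The staircase sits inside the house frame, centred. The clearance to the nearest interior wall is 1256 mm.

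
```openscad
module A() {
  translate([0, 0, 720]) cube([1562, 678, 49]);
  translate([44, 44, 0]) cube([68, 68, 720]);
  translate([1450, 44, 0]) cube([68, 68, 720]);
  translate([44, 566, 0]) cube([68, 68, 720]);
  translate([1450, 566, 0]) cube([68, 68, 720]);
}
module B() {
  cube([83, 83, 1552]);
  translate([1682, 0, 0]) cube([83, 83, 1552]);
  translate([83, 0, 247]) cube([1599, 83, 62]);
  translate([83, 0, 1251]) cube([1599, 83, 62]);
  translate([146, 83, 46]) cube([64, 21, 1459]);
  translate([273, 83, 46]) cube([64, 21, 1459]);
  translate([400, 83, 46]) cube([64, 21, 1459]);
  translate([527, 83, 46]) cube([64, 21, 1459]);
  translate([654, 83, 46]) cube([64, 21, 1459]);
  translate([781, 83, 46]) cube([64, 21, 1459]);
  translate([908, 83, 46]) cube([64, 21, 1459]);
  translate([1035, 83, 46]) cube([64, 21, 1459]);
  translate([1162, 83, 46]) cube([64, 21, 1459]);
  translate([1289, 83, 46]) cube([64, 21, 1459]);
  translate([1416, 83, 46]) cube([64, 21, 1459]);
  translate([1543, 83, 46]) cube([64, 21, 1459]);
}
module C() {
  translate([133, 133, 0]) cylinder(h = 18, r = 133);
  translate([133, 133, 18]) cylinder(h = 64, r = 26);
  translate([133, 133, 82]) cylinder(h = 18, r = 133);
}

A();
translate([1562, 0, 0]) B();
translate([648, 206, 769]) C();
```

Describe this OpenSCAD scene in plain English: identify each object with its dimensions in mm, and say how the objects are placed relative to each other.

A is a table: top 1562 mm (x) × 678 mm (y), 49 mm thick, upper face at z = 769 mm, on four 68×68 mm square legs, each inset 44 mm from the nearest pair of top edges, running from z = 0 to the bottom of the top.

B is a fence section. Two 83×83 mm posts, 1552 mm tall, stand on the floor with a clear span of 1599 mm between their inner faces. Two horizontal rails of 83×62 mm section span the gap between the posts with their undersides at z = 247 mm and z = 1251 mm, flush with the posts' −y face. 12 pickets, each 64 mm wide, 21 mm thick and 1459 mm tall, are fixed to the +y face of the rails with their bottoms at z = 46 mm, evenly spaced across the span with equal gaps (rounded down to the nearest mm) at the −x end and between each pair — any rounding remainder accumulates at the +x end.

C is a spool: two coaxial disc flanges of radius 133 mm and thickness 18 mm, joined by a core cylinder of radius 26 mm and height 64 mm. The lower flange rests on z = 0 and the three cylinders share a vertical axis.

The fence section is against the table's +x side, with their −y faces flush. The spool is on top of the table, centred.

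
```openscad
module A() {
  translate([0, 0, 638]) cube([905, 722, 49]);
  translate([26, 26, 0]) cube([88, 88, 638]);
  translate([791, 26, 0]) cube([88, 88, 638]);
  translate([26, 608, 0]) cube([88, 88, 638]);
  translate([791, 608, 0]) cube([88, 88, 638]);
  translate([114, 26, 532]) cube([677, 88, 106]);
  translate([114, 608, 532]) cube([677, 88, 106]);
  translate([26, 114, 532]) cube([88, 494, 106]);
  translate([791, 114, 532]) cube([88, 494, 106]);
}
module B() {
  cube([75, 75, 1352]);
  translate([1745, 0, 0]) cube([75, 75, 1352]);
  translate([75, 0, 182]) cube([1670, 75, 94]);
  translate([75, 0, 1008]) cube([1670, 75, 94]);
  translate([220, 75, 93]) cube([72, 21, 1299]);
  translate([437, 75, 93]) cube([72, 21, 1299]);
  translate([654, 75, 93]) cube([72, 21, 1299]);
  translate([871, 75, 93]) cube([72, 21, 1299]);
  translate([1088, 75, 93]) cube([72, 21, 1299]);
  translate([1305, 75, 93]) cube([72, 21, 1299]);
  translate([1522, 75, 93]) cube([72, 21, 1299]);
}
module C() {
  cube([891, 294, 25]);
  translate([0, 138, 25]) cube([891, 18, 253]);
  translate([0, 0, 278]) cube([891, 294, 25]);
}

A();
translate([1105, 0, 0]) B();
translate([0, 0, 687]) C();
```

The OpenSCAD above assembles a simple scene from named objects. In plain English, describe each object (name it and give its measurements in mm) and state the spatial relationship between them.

A is a rectangular dining table. The top is 905×722×49 mm with its upper surface at z = 687 mm. It stands on four 88×88 mm square legs, each inset 26 mm from the nearest pair of top edges, running from the floor to the underside of the top. Four apron rails, 88 mm thick and 106 mm tall, run between adjacent legs with their top edges flush with the underside of the top and their outer faces flush with the legs' outer faces.

B is a fence section. Two 75×75 mm posts, 1352 mm tall, stand on the floor with a clear span of 1670 mm between their inner faces. Two horizontal rails of 75×94 mm section span the gap between the posts with their undersides at z = 182 mm and z = 1008 mm, flush with the posts' −y face. 7 pickets, each 72 mm wide, 21 mm thick and 1299 mm tall, are fixed to the +y face of the rails with their bottoms at z = 93 mm, evenly spaced across the span with equal gaps (rounded down to the nearest mm) at the −x end and between each pair — any rounding remainder accumulates at the +x end.

C is an I-beam lying along x, 891 mm long. Overall section height 303 mm. Two flanges 294 mm wide (y) and 25 mm thick, one on the floor and one at the top; a web 18 mm thick runs between them, centred on the flange width.

The fence section is on the floor beside the table on its +x side. The I-beam is on top of the table.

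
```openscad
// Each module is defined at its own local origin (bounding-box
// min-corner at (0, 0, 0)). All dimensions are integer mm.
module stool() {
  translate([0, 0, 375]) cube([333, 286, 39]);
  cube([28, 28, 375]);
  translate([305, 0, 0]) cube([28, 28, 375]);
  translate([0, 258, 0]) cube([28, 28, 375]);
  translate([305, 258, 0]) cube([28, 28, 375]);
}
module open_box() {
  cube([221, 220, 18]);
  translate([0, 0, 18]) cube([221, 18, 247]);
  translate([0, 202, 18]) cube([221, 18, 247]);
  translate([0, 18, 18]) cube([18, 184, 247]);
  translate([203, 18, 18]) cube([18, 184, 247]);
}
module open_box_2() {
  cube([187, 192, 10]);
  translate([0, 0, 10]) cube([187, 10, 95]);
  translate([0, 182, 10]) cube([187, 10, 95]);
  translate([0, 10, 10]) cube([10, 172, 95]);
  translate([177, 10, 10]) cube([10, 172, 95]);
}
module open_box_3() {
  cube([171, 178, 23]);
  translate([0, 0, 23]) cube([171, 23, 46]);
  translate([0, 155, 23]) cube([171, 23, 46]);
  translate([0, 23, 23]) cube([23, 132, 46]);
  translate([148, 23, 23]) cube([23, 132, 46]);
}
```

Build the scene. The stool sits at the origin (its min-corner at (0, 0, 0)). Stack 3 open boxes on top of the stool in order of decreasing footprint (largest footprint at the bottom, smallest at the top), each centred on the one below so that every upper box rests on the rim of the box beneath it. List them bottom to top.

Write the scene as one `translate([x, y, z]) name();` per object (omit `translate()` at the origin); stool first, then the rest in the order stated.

stool();
translate([56, 33, 414]) open_box();
translate([73, 47, 679]) open_box_2();
translate([81, 54, 784]) open_box_3();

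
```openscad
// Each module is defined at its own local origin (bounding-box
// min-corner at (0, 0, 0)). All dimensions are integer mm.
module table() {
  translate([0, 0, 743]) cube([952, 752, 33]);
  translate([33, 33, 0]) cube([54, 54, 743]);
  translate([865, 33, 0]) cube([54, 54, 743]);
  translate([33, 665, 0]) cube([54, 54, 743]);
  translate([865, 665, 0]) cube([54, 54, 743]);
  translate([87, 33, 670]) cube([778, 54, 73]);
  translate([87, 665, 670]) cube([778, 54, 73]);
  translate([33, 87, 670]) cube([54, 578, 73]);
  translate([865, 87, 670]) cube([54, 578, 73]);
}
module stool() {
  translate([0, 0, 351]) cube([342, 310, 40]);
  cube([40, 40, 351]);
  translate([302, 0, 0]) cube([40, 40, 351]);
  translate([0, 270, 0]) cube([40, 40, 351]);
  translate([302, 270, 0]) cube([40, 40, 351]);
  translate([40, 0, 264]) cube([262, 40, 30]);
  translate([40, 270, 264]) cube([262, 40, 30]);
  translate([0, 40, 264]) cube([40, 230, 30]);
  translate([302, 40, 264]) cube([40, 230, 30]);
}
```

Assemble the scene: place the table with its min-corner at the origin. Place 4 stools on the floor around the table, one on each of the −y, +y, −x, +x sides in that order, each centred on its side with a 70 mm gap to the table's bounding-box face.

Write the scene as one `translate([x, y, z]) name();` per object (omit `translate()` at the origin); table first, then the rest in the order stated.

table();
translate([305, -380, 0]) stool();
translate([305, 822, 0]) stool();
translate([-412, 221, 0]) stool();
translate([1022, 221, 0]) stool();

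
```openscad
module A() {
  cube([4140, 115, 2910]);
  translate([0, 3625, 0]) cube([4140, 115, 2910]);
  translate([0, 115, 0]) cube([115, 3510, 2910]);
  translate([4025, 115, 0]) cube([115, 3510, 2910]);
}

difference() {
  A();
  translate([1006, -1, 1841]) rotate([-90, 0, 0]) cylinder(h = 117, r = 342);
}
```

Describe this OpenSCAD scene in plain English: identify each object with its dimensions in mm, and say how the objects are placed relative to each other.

A is the wall frame of a small rectangular building: four walls, each 2910 mm tall and 115 mm thick, enclosing a footprint 4140 mm (x) by 3740 mm (y) outside-to-outside, with no floor or roof. The front and back walls (the −y and +y sides) span the full width; the two side walls fit between them.

The house frame has a circular hole of radius 342 mm through its front wall, centred at (x = 1006, z = 1841).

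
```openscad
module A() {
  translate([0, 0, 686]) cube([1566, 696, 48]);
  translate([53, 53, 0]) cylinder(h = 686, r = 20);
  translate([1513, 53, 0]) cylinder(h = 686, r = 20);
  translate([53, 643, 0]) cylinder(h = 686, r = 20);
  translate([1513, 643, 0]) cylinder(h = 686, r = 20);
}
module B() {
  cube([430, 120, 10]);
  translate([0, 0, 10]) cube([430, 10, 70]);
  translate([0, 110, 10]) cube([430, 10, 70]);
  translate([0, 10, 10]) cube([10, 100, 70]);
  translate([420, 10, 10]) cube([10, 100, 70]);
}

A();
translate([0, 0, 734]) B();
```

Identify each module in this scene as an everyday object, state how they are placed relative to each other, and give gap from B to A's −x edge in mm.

A is a table. B is an open box. The open box is on top of the table. The gap from the open box to the table's −x edge is 0 mm.

The open box's min-x is at 0; the table's min-x is 0; gap = 0 mm.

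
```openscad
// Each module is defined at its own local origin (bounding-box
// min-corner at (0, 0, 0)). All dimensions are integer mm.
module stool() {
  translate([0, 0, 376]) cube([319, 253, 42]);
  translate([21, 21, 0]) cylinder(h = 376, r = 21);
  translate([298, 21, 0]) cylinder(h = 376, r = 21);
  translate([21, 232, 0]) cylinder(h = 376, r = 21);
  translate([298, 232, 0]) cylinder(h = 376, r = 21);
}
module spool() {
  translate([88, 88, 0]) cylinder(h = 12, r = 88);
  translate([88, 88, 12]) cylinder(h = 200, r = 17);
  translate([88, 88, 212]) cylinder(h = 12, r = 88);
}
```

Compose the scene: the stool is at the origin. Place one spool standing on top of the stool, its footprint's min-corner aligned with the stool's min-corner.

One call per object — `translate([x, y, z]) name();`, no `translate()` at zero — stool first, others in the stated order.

stool();
translate([0, 0, 418]) spool();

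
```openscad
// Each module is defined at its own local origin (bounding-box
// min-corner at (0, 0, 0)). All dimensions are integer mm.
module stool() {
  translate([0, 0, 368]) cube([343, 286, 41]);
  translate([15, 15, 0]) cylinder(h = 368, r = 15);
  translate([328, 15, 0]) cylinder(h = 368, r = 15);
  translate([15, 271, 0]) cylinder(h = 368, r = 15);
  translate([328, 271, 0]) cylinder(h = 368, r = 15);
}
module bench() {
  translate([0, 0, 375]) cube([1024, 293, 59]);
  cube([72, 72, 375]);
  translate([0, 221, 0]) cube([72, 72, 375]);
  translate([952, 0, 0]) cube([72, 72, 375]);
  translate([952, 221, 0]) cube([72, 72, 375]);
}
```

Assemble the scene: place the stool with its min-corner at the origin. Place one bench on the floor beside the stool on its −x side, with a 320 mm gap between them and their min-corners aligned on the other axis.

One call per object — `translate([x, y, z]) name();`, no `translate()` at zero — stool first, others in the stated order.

stool();
translate([-1344, 0, 0]) bench();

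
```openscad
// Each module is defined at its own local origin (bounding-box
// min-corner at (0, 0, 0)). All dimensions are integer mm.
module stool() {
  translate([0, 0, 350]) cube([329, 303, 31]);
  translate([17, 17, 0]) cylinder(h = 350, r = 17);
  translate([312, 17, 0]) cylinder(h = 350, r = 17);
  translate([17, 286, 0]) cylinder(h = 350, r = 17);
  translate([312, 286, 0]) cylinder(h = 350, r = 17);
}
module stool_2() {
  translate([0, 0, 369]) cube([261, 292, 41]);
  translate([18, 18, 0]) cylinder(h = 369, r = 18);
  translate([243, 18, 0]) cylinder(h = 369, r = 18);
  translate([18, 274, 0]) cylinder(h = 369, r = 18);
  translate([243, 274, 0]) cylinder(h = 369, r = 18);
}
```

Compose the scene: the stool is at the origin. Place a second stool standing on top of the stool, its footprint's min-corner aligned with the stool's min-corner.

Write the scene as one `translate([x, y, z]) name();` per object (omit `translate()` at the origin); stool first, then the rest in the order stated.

stool();
translate([0, 0, 381]) stool_2();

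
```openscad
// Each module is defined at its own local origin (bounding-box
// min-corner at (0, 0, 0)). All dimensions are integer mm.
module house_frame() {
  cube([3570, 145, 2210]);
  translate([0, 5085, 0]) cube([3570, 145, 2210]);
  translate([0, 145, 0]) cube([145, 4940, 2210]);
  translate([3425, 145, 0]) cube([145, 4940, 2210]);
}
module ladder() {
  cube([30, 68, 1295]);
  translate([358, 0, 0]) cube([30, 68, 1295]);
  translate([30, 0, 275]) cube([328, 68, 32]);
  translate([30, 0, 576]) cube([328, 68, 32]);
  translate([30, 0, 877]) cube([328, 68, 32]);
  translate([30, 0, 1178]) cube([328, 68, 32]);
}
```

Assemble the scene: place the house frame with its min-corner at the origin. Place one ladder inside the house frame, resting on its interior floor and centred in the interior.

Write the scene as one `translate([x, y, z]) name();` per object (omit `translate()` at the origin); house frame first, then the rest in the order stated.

house_frame();
translate([1591, 2581, 0]) ladder();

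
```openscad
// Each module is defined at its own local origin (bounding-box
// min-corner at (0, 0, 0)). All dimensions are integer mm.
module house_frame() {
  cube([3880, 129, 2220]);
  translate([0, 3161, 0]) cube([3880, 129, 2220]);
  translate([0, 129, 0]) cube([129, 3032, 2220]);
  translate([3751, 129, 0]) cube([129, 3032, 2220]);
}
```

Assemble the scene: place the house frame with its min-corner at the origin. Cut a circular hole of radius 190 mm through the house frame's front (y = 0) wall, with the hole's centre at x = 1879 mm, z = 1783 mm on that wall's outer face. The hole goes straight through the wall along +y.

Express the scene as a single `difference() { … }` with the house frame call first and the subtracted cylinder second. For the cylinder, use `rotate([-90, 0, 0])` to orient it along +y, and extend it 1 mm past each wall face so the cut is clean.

difference() {
  house_frame();
  translate([1879, -1, 1783]) rotate([-90, 0, 0]) cylinder(h = 131, r = 190);
}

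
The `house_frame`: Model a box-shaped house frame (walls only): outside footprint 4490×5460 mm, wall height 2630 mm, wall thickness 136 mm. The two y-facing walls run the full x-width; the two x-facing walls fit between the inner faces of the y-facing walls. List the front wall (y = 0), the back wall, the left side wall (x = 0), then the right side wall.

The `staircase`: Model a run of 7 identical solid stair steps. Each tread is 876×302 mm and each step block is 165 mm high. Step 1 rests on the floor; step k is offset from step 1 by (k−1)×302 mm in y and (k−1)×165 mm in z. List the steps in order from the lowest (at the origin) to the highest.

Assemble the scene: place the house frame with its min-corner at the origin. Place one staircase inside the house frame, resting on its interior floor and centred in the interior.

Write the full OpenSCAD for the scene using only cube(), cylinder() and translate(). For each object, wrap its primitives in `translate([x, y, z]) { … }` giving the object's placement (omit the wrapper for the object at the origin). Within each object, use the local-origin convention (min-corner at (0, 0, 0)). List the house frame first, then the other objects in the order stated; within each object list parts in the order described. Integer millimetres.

cube([4490, 136, 2630]);
translate([0, 5324, 0]) cube([4490, 136, 2630]);
translate([0, 136, 0]) cube([136, 5188, 2630]);
translate([4354, 136, 0]) cube([136, 5188, 2630]);
translate([1807, 1673, 0]) {
  cube([876, 302, 165]);
  translate([0, 302, 165]) cube([876, 302, 165]);
  translate([0, 604, 330]) cube([876, 302, 165]);
  translate([0, 906, 495]) cube([876, 302, 165]);
  translate([0, 1208, 660]) cube([876, 302, 165]);
  translate([0, 1510, 825]) cube([876, 302, 165]);
  translate([0, 1812, 990]) cube([876, 302, 165]);
}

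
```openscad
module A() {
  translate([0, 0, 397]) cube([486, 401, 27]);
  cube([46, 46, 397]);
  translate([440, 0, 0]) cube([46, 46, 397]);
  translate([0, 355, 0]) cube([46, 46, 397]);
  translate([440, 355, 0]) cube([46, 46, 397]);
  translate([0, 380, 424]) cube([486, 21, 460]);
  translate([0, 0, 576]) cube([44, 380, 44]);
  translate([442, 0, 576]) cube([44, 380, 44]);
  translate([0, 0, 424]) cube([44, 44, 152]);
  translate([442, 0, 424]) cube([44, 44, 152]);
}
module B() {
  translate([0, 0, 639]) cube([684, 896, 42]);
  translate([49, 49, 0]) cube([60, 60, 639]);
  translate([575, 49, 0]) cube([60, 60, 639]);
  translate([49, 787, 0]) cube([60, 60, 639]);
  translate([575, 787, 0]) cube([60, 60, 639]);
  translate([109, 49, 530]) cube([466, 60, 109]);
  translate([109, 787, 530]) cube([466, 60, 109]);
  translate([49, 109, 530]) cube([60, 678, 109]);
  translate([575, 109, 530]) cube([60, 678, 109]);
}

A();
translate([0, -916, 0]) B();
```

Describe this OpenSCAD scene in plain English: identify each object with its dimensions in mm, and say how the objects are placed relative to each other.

A is a chair: 486×401 mm seat, 27 mm thick, top at z = 424 mm, on four 46 mm square corner legs flush with the seat edges. A 21 mm thick backrest slab spans the full seat width, extending 460 mm above the seat top, its back face flush with the seat's +y edge. Two armrests of 44×44 mm section run along each side from the seat's front edge to the front of the backrest, top faces 196 mm above the seat top and outer faces flush with the seat's x-edges; a 44×44 mm post under the front of each armrest stands on the seat at the front corner.

B is a rectangular dining table. The top is 684×896×42 mm with its upper surface at z = 681 mm. It stands on four 60×60 mm square legs, each inset 49 mm from the nearest pair of top edges, running from the floor to the underside of the top. Four apron rails, 60 mm thick and 109 mm tall, run between adjacent legs with their top edges flush with the underside of the top and their outer faces flush with the legs' outer faces.

The table is on the floor beside the chair on its −y side.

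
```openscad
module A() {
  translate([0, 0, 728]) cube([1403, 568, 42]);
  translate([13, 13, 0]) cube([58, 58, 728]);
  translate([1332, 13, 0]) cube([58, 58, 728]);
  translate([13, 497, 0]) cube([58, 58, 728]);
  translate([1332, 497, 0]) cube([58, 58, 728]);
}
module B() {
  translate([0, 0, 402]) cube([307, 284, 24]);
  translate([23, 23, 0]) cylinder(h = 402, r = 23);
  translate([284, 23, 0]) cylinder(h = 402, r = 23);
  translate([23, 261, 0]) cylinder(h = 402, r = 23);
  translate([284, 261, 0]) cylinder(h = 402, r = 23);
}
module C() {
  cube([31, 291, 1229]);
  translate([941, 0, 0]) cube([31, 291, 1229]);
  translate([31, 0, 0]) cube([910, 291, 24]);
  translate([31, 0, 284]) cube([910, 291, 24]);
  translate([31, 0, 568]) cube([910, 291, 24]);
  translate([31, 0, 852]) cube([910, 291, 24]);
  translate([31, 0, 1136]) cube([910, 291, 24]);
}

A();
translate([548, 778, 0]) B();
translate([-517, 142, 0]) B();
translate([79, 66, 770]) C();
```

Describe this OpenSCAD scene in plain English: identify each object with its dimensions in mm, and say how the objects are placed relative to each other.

A is a table: top 1403 mm (x) × 568 mm (y), 42 mm thick, upper face at z = 770 mm, on four 58×58 mm square legs, each inset 13 mm from the nearest pair of top edges, running from z = 0 to the bottom of the top.

B is a simple wooden stool: a rectangular seat 307 mm (x) by 284 mm (y), 24 mm thick, top face at z = 426 mm, on four round legs, each 46 mm in diameter. The legs rest on z = 0, each leg's axis is inset half a diameter from the nearest pair of seat edges (so the leg's bounding box is flush with the corner).

C is an open bookshelf. Two side panels, each 31 mm thick, 291 mm deep and 1229 mm tall, stand 972 mm apart (outside-to-outside). Between them sit 5 shelves, each 24 mm thick and 291 mm deep, spanning the full gap between the sides. The bottom shelf rests on the floor (its underside at z = 0) and the clear gap between one shelf's top and the next shelf's underside is 260 mm.

Two stools sit around the table at the +y, −x sides. The bookshelf is on top of the table.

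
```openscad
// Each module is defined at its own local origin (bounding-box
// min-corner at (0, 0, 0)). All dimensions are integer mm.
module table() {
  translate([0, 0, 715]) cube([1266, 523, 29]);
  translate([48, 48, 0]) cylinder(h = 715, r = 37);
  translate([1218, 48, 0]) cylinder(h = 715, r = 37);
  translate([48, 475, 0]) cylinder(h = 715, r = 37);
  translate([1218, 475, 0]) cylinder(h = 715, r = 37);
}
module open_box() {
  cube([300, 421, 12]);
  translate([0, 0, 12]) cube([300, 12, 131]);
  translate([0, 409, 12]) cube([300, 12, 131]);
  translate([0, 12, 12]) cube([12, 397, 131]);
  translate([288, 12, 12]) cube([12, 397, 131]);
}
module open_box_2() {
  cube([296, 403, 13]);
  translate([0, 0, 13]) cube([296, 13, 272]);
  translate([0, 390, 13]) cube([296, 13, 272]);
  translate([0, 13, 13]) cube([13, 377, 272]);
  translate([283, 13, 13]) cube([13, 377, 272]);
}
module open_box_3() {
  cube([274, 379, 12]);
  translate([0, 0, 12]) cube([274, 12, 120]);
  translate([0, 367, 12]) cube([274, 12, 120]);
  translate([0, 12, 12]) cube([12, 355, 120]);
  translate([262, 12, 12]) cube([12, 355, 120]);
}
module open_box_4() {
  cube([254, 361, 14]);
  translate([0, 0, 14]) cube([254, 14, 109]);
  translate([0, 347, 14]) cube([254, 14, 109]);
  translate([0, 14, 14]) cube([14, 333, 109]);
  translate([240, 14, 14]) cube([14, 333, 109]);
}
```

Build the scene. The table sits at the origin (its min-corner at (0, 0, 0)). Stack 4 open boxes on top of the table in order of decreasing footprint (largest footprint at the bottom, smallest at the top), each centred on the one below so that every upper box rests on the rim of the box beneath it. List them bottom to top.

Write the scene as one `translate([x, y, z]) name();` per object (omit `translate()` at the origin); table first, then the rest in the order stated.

table();
translate([483, 51, 744]) open_box();
translate([485, 60, 887]) open_box_2();
translate([496, 72, 1172]) open_box_3();
translate([506, 81, 1304]) open_box_4();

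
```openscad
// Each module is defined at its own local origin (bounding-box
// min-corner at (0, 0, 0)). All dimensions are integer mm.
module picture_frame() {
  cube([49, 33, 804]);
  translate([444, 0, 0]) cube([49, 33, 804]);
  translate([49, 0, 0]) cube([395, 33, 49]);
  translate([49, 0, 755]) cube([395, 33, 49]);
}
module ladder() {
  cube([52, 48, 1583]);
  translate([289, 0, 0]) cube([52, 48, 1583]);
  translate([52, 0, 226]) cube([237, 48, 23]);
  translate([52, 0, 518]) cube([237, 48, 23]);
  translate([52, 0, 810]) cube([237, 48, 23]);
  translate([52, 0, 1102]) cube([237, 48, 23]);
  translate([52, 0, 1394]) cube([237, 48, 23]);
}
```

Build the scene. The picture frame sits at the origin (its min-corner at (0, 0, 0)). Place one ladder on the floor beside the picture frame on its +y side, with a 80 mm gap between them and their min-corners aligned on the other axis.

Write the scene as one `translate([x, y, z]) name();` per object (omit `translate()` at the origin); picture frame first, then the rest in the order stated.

picture_frame();
translate([0, 113, 0]) ladder();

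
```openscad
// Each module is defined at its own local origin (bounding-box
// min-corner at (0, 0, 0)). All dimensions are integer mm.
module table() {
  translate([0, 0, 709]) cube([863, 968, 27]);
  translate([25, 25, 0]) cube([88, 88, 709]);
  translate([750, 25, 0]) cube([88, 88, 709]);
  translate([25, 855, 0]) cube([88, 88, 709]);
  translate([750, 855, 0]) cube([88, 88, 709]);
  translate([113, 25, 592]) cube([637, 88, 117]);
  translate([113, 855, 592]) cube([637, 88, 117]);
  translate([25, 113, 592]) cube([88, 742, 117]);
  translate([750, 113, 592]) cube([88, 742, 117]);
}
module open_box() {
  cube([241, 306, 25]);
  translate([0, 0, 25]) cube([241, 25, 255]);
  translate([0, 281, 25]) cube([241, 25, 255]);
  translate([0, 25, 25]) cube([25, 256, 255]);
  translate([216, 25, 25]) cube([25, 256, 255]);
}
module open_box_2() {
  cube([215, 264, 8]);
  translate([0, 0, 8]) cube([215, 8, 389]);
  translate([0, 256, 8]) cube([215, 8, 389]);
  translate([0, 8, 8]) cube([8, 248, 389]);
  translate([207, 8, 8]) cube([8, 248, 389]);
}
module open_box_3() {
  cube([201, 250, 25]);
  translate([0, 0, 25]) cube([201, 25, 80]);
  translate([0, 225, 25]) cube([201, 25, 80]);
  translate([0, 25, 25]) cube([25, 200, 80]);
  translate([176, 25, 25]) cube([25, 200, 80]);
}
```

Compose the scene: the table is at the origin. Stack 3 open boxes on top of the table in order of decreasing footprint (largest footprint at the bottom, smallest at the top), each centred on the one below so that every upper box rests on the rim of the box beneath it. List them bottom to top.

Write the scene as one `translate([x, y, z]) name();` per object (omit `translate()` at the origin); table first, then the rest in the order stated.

table();
translate([311, 331, 736]) open_box();
translate([324, 352, 1016]) open_box_2();
translate([331, 359, 1413]) open_box_3();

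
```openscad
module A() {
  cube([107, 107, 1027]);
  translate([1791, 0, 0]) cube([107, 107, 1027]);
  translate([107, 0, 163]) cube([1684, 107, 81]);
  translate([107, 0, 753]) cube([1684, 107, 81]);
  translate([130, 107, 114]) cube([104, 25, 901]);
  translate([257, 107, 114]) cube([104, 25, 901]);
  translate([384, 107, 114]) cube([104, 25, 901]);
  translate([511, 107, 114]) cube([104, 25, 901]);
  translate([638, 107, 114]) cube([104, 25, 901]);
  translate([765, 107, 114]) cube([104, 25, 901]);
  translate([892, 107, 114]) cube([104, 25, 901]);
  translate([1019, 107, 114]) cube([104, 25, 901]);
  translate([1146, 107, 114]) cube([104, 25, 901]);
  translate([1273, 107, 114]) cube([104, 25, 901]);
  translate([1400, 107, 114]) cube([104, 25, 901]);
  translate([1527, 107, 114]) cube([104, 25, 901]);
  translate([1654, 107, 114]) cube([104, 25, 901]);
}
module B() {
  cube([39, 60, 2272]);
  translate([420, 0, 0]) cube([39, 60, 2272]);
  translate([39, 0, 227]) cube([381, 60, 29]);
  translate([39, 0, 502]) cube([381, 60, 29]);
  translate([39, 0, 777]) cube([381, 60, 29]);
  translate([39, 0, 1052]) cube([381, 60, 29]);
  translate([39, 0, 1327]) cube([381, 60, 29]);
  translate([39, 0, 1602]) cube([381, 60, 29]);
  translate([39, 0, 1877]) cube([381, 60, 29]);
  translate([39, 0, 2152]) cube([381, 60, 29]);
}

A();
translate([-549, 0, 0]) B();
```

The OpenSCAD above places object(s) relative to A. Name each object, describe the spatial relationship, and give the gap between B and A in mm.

A is a fence section. B is a ladder. The ladder is on the floor beside the fence section on its −x side. The gap between the ladder and the fence section is 90 mm.

The ladder's nearest face is 90 mm from the fence section's −x face.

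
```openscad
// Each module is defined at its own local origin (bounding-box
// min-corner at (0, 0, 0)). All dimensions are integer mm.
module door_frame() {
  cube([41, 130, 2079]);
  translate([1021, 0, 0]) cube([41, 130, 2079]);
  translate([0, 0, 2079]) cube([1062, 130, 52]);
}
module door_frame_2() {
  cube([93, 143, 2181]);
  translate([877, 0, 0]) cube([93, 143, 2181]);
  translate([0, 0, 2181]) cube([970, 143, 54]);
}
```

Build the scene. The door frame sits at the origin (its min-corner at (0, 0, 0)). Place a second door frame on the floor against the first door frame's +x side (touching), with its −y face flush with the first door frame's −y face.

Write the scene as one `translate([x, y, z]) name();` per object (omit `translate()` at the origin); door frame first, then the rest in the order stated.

door_frame();
translate([1062, 0, 0]) door_frame_2();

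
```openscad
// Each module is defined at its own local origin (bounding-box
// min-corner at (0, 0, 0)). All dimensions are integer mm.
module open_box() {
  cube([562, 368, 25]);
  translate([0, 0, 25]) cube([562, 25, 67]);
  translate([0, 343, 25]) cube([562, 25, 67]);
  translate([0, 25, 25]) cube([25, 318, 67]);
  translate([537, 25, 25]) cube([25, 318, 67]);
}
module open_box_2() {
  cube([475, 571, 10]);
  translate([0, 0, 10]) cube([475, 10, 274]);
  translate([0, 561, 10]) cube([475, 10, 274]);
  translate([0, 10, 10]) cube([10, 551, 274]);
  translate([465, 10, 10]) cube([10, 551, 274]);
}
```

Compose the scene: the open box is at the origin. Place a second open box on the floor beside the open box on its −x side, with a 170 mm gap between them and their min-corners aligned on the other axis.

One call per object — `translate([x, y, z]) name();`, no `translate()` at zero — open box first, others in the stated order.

open_box();
translate([-645, 0, 0]) open_box_2();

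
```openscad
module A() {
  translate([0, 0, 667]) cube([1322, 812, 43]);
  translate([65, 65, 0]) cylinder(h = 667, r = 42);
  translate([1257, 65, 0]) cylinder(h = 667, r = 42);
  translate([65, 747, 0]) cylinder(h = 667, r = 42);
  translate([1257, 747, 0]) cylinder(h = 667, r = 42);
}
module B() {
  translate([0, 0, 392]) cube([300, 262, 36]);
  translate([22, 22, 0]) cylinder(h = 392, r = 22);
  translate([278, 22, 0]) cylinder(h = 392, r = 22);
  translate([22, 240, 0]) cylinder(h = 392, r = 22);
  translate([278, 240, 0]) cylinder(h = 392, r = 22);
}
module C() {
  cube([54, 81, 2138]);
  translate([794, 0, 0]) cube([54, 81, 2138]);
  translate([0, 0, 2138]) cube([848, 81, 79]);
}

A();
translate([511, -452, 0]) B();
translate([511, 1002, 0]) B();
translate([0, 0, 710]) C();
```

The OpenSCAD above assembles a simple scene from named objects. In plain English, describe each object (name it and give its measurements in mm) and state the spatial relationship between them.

A is a table: top 1322 mm (x) × 812 mm (y), 43 mm thick, upper face at z = 710 mm, on four round legs of 84 mm diameter, each leg's bounding box inset 23 mm from the nearest pair of top edges, running from z = 0 to the bottom of the top.

B is a four-legged stool. The seat is a 300×262×36 mm slab whose top surface is at z = 428 mm; four round legs, each 44 mm in diameter, run from the floor (z = 0) to the underside of the seat, each leg's axis is inset half a diameter from the nearest pair of seat edges (so the leg's bounding box is flush with the corner).

C is a door frame. The clear opening is 740 mm wide and 2138 mm high. Two 54 mm wide jambs, 81 mm deep, stand either side of the opening from the floor to the top of the opening. A 79 mm thick head sits across the top of both jambs, spanning the full outside width of the frame.

Two stools sit around the table at the −y, +y sides. The door frame is on top of the table.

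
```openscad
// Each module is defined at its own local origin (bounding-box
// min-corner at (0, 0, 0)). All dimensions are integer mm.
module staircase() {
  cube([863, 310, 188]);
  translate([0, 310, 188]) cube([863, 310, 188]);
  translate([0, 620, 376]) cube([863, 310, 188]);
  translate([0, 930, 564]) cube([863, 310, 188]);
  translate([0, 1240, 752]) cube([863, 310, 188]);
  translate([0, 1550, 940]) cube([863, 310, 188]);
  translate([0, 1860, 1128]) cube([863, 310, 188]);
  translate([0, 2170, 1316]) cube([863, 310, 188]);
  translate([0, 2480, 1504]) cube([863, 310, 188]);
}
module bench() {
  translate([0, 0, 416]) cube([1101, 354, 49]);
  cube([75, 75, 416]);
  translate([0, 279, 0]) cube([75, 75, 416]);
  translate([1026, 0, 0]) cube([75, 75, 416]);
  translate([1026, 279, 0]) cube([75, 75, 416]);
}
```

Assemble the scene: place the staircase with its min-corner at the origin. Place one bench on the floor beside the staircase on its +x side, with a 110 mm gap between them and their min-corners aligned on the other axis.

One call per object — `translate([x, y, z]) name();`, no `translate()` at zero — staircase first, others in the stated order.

staircase();
translate([973, 0, 0]) bench();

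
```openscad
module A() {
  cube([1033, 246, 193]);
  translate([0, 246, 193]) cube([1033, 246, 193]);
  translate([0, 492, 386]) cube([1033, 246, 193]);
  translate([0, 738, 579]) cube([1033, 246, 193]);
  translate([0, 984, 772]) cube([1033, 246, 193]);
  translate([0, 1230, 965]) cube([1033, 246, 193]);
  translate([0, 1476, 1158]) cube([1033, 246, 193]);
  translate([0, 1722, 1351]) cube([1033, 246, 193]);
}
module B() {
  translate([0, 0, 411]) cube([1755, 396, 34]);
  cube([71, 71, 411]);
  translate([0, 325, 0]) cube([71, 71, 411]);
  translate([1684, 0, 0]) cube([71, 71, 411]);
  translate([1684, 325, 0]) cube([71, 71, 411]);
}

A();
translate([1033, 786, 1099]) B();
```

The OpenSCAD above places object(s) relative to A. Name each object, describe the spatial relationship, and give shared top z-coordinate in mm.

A is a staircase. B is a bench. The bench is beside the staircase with their tops flush at z = 1544. The shared top z-coordinate is 1544 mm.

Both tops at z = 1544 mm.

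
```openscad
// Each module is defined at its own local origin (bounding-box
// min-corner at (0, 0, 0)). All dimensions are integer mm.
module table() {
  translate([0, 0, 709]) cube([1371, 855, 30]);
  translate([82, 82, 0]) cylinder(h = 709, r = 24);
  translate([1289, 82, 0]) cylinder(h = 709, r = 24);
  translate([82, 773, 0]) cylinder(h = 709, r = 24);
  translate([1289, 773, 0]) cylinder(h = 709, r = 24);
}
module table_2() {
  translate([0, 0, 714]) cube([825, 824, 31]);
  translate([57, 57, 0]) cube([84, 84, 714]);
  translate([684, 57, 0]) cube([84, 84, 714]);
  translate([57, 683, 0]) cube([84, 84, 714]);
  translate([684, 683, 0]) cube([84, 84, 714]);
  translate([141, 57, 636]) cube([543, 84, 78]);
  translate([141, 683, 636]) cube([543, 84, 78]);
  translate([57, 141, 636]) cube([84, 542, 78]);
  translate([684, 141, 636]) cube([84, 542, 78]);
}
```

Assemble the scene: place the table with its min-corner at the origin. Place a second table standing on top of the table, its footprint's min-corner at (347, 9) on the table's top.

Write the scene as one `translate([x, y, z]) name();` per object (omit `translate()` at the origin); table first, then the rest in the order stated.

table();
translate([347, 9, 739]) table_2();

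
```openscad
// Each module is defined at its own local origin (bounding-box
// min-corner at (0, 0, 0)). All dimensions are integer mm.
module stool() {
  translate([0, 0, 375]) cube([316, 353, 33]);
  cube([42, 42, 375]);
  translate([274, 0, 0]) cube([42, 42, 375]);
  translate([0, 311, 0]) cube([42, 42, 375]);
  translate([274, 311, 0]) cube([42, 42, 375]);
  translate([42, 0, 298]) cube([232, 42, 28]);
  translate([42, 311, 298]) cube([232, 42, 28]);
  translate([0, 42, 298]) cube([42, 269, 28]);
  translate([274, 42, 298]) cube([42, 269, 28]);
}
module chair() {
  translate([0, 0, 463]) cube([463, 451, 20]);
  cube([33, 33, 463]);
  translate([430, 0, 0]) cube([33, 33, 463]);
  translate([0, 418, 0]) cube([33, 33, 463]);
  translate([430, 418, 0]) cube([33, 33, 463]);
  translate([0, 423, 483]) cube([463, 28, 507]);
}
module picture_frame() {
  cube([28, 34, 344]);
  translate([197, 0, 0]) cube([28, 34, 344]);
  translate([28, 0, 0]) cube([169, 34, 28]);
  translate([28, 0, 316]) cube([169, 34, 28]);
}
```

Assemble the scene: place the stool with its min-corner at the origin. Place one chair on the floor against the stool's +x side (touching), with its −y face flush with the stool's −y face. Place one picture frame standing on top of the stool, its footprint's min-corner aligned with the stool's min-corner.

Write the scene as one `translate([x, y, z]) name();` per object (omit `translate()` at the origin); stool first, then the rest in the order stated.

stool();
translate([316, 0, 0]) chair();
translate([0, 0, 408]) picture_frame();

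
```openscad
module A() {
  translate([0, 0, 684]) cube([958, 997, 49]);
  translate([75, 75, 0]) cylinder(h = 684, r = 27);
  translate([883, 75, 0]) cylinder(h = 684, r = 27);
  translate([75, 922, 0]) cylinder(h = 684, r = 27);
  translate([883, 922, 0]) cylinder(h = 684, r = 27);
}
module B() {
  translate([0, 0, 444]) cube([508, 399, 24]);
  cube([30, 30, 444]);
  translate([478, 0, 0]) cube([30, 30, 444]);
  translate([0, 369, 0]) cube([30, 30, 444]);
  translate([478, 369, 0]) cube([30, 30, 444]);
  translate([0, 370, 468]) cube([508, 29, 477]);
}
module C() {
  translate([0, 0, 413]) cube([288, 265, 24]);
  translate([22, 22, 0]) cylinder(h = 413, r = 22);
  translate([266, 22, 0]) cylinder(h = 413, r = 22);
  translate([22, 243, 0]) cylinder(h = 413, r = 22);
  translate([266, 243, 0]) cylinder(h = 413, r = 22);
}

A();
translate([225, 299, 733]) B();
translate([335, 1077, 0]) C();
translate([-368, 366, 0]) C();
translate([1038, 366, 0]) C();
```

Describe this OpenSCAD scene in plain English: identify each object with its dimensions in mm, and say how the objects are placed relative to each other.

A is a rectangular dining table. The top is 958×997×49 mm with its upper surface at z = 733 mm. It stands on four round legs of 54 mm diameter, each leg's bounding box inset 48 mm from the nearest pair of top edges, running from the floor to the underside of the top.

B is a chair: 508×399 mm seat, 24 mm thick, top at z = 468 mm, on four 30 mm square corner legs flush with the seat edges. A 29 mm thick backrest slab spans the full seat width, extending 477 mm above the seat top, its back face flush with the seat's +y edge.

C is a four-legged stool. The seat is 288×265 mm, 24 mm thick, top at z = 437 mm. It stands on four round legs, each 44 mm in diameter, from z = 0 to the seat underside, each leg's axis is inset half a diameter from the nearest pair of seat edges (so the leg's bounding box is flush with the corner).

The chair is on top of the table, centred. Three stools sit around the table at the +y, −x, +x sides.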